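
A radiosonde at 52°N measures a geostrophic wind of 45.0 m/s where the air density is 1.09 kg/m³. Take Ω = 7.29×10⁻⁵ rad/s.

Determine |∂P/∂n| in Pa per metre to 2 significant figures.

Coriolis parameter at 52°N:
f = 2Ω sin φ = 2 × 7.29×10⁻⁵ × sin 52° = 1.15×10⁻⁴ s⁻¹
Geostrophic balance rearranged: |∂P/∂n| = f ρ V_g
|∂P/∂n| = 1.15×10⁻⁴ × 1.09 × 45.0 = 5.64×10⁻³ Pa/m

5.6×10⁻³ Pa/m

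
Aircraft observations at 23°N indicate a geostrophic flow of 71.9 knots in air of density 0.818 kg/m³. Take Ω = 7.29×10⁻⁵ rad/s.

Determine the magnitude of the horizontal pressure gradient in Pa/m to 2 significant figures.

1.7×10⁻³ Pa/m

Coriolis parameter at 23°N:
f = 2Ω sin φ = 2 × 7.29×10⁻⁵ × sin 23° = 5.70×10⁻⁵ s⁻¹
Wind speed in SI: 71.9 knots = 37.0 m/s
Geostrophic balance rearranged: |∂P/∂n| = f ρ V_g
|∂P/∂n| = 5.70×10⁻⁵ × 0.818 × 37.0 = 1.72×10⁻³ Pa/m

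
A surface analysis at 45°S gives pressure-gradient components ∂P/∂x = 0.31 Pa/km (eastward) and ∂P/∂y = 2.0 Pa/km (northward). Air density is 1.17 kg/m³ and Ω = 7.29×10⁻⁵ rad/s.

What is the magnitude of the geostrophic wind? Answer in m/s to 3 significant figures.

Coriolis parameter at 45°S:
f = 2Ω sin φ = 2 × 7.29×10⁻⁵ × sin 45° = 1.03×10⁻⁴ s⁻¹
In the Southern Hemisphere f is negative: f = −1.03×10⁻⁴ s⁻¹.
Component geostrophic relations (x east, y north):
u_g = −(1/(fρ)) ∂P/∂y,  v_g = (1/(fρ)) ∂P/∂x
u_g = −(2.0×10⁻³)/(−1.03×10⁻⁴ × 1.17) = 16.6 m/s;  v_g = (0.31×10⁻³)/(−1.03×10⁻⁴ × 1.17) = −2.57 m/s
|V_g| = √(u_g² + v_g²) = 16.8 m/s

16.8 m/s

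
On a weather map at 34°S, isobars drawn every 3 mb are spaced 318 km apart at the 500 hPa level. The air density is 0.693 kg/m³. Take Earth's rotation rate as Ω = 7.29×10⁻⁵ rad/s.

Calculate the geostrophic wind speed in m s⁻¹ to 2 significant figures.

Coriolis parameter at 34°S:
f = 2Ω sin φ = 2 × 7.29×10⁻⁵ × sin 34° = 8.15×10⁻⁵ s⁻¹
Pressure gradient: |∂P/∂n| = 300 Pa / 318000 m = 9.43×10⁻⁴ Pa/m
Geostrophic balance (pressure-gradient force = Coriolis force):
V_g = (1/(fρ)) |∂P/∂n| = 9.43×10⁻⁴ / (8.15×10⁻⁵ × 0.693) = 16.7 m/s

17 m s⁻¹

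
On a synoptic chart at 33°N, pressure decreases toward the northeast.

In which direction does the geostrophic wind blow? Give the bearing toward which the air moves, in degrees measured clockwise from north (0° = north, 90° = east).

135°

The pressure-gradient force points toward the northeast (bearing 045°).
Geostrophic balance: in the Northern Hemisphere the Coriolis force deflects motion to the right, so the geostrophic wind blows 90° to the right of the pressure-gradient force (low pressure on the left).
Rotating 045° by 90° clockwise gives 135° — the wind blows toward the southeast.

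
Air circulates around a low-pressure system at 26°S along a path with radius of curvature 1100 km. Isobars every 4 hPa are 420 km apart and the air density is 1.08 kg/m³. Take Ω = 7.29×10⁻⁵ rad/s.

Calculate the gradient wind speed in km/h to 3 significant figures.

Coriolis parameter at 26°S:
f = 2Ω sin φ = 2 × 7.29×10⁻⁵ × sin 26° = 6.39×10⁻⁵ s⁻¹
Pressure gradient: |∂P/∂n| = 400 Pa / 420000 m = 9.52×10⁻⁴ Pa/m
Geostrophic speed: V_g = |∂P/∂n|/(fρ) = 9.52×10⁻⁴/(6.39×10⁻⁵ × 1.08) = 13.8 m/s
Around a low, centrifugal force acts outward with Coriolis, so pressure-gradient force balances both:
(1/ρ)|∂P/∂n| = fV + V²/R  →  V² + fR·V − fR·V_g = 0
With fR = 6.39×10⁻⁵ × 1100×10³ m = 70.3 m/s:
V = [−fR + √((fR)² + 4 fR V_g)]/2 = [−70.3 + √(70.3² + 4×70.3×13.8)]/2 = 11.8 m/s
Subgeostrophic (V < V_g = 13.8 m/s), as expected around a low.
Converting: 11.8 m/s × 3.6 = 42.5 km/h

42.5 km/h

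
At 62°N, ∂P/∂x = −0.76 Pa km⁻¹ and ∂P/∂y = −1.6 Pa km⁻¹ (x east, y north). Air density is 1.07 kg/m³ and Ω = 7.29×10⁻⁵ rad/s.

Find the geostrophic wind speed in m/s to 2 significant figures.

Coriolis parameter at 62°N:
f = 2Ω sin φ = 2 × 7.29×10⁻⁵ × sin 62° = 1.29×10⁻⁴ s⁻¹
Component geostrophic relations (x east, y north):
u_g = −(1/(fρ)) ∂P/∂y,  v_g = (1/(fρ)) ∂P/∂x
u_g = −(−1.6×10⁻³)/(1.29×10⁻⁴ × 1.07) = 11.6 m/s;  v_g = (−0.76×10⁻³)/(1.29×10⁻⁴ × 1.07) = −5.52 m/s
|V_g| = √(u_g² + v_g²) = 12.9 m/s

13 m/s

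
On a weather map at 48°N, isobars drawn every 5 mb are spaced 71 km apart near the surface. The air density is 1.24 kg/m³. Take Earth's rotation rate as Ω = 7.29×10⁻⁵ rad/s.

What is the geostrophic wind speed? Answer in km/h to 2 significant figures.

Coriolis parameter at 48°N:
f = 2Ω sin φ = 2 × 7.29×10⁻⁵ × sin 48° = 1.08×10⁻⁴ s⁻¹
Pressure gradient: |∂P/∂n| = 500 Pa / 71000 m = 7.04×10⁻³ Pa/m
Geostrophic balance (pressure-gradient force = Coriolis force):
V_g = (1/(fρ)) |∂P/∂n| = 7.04×10⁻³ / (1.08×10⁻⁴ × 1.24) = 52.4 m/s
Converting: 52.4 m/s × 3.6 = 190 km/h

190 km/h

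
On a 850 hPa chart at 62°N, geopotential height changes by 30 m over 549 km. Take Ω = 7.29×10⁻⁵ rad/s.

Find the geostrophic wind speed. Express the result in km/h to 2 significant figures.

15 km/h

Coriolis parameter at 62°N:
f = 2Ω sin φ = 2 × 7.29×10⁻⁵ × sin 62° = 1.29×10⁻⁴ s⁻¹
Height gradient: |∂Z/∂n| = 30 m / 549000 m = 5.46×10⁻⁵
On a pressure surface, geostrophic balance gives V_g = (g/f)|∂Z/∂n|:
V_g = 9.81 × 5.46×10⁻⁵ / 1.29×10⁻⁴ = 4.16 m/s
Converting: 4.16 m/s × 3.6 = 15 km/h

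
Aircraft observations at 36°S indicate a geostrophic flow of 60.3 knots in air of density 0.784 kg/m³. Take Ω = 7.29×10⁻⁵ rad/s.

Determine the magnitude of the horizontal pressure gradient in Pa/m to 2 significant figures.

Coriolis parameter at 36°S:
f = 2Ω sin φ = 2 × 7.29×10⁻⁵ × sin 36° = 8.57×10⁻⁵ s⁻¹
Wind speed in SI: 60.3 knots = 31.0 m/s
Geostrophic balance rearranged: |∂P/∂n| = f ρ V_g
|∂P/∂n| = 8.57×10⁻⁵ × 0.784 × 31.0 = 2.08×10⁻³ Pa/m

2.1×10⁻³ Pa/m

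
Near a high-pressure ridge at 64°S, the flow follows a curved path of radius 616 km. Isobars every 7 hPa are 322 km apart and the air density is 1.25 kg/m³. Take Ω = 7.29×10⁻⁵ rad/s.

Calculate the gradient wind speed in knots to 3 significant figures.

32.5 knots

Coriolis parameter at 64°S:
f = 2Ω sin φ = 2 × 7.29×10⁻⁵ × sin 64° = 1.31×10⁻⁴ s⁻¹
Pressure gradient: |∂P/∂n| = 700 Pa / 322000 m = 2.17×10⁻³ Pa/m
Geostrophic speed: V_g = |∂P/∂n|/(fρ) = 2.17×10⁻³/(1.31×10⁻⁴ × 1.25) = 13.3 m/s
Around a high, pressure-gradient force acts outward with centrifugal, so Coriolis balances both:
fV = (1/ρ)|∂P/∂n| + V²/R  →  V² − fR·V + fR·V_g = 0
With fR = 1.31×10⁻⁴ × 616×10³ m = 80.7 m/s:
V = [fR − √((fR)² − 4 fR V_g)]/2 = [80.7 − √(80.7² − 4×80.7×13.3)]/2 = 16.7 m/s
Supergeostrophic (V > V_g = 13.3 m/s), as expected around a high.
Converting: 16.7 m/s × 1.944 = 32.5 knots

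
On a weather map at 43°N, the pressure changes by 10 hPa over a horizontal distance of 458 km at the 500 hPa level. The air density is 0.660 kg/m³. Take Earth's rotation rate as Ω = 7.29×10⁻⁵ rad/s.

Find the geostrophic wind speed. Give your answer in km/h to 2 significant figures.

120 km/h

Coriolis parameter at 43°N:
f = 2Ω sin φ = 2 × 7.29×10⁻⁵ × sin 43° = 9.94×10⁻⁵ s⁻¹
Pressure gradient: |∂P/∂n| = 1000 Pa / 458000 m = 2.18×10⁻³ Pa/m
Geostrophic balance (pressure-gradient force = Coriolis force):
V_g = (1/(fρ)) |∂P/∂n| = 2.18×10⁻³ / (9.94×10⁻⁵ × 0.660) = 33.3 m/s
Converting: 33.3 m/s × 3.6 = 120 km/h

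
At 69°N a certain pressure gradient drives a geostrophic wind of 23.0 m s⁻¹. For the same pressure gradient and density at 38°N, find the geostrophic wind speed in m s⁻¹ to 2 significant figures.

35 m s⁻¹

With the same pressure gradient and density, V_g ∝ 1/f ∝ 1/sin φ.
V₂ = V₁ · sin φ₁ / sin φ₂ = 23.0 × sin 69° / sin 38°
V₂ = 23.0 × 0.9336/0.6157 = 35 m s⁻¹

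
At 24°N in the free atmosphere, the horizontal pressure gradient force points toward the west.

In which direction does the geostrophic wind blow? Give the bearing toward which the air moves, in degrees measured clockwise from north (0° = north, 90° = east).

The pressure-gradient force points toward the west (bearing 270°).
Geostrophic balance: in the Northern Hemisphere the Coriolis force deflects motion to the right, so the geostrophic wind blows 90° to the right of the pressure-gradient force (low pressure on the left).
Rotating 270° by 90° clockwise gives 000° — the wind blows toward the north.

000°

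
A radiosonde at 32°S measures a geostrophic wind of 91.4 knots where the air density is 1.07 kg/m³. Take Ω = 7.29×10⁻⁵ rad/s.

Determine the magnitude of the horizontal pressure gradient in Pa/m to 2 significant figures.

Coriolis parameter at 32°S:
f = 2Ω sin φ = 2 × 7.29×10⁻⁵ × sin 32° = 7.73×10⁻⁵ s⁻¹
Wind speed in SI: 91.4 knots = 47.0 m/s
Geostrophic balance rearranged: |∂P/∂n| = f ρ V_g
|∂P/∂n| = 7.73×10⁻⁵ × 1.07 × 47.0 = 3.89×10⁻³ Pa/m

3.9×10⁻³ Pa/m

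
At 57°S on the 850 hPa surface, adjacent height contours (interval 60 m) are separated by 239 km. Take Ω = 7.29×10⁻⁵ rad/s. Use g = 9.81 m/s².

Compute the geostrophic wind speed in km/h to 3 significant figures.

Coriolis parameter at 57°S:
f = 2Ω sin φ = 2 × 7.29×10⁻⁵ × sin 57° = 1.22×10⁻⁴ s⁻¹
Height gradient: |∂Z/∂n| = 60 m / 239000 m = 2.51×10⁻⁴
On a pressure surface, geostrophic balance gives V_g = (g/f)|∂Z/∂n|:
V_g = 9.81 × 2.51×10⁻⁴ / 1.22×10⁻⁴ = 20.1 m/s
Converting: 20.1 m/s × 3.6 = 72.5 km/h

72.5 km/h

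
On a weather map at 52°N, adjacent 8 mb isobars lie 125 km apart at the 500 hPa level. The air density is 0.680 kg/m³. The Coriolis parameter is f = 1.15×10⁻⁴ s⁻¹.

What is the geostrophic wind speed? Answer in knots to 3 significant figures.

159 knots

Pressure gradient: |∂P/∂n| = 800 Pa / 125000 m = 6.40×10⁻³ Pa/m
Geostrophic balance (pressure-gradient force = Coriolis force):
V_g = (1/(fρ)) |∂P/∂n| = 6.40×10⁻³ / (1.15×10⁻⁴ × 0.680) = 81.8 m/s
Converting: 81.8 m/s × 1.944 = 159 knots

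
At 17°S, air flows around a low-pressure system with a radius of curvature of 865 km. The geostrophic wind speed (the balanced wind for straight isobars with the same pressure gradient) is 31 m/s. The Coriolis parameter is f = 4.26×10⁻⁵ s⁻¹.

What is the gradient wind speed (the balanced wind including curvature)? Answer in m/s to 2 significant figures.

Around a low, centrifugal force acts outward with Coriolis, so pressure-gradient force balances both:
(1/ρ)|∂P/∂n| = fV + V²/R  →  V² + fR·V − fR·V_g = 0
With fR = 4.26×10⁻⁵ × 865×10³ m = 36.8 m/s:
V = [−fR + √((fR)² + 4 fR V_g)]/2 = [−36.8 + √(36.8² + 4×36.8×31)]/2 = 20.1 m/s
Subgeostrophic (V < V_g = 31 m/s), as expected around a low.

20 m/s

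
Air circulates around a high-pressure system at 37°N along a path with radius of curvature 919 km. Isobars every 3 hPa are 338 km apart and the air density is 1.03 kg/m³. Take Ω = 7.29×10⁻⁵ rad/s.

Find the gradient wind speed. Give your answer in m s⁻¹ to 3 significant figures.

Coriolis parameter at 37°N:
f = 2Ω sin φ = 2 × 7.29×10⁻⁵ × sin 37° = 8.77×10⁻⁵ s⁻¹
Pressure gradient: |∂P/∂n| = 300 Pa / 338000 m = 8.88×10⁻⁴ Pa/m
Geostrophic speed: V_g = |∂P/∂n|/(fρ) = 8.88×10⁻⁴/(8.77×10⁻⁵ × 1.03) = 9.82 m/s
Around a high, pressure-gradient force acts outward with centrifugal, so Coriolis balances both:
fV = (1/ρ)|∂P/∂n| + V²/R  →  V² − fR·V + fR·V_g = 0
With fR = 8.77×10⁻⁵ × 919×10³ m = 80.6 m/s:
V = [fR − √((fR)² − 4 fR V_g)]/2 = [80.6 − √(80.6² − 4×80.6×9.82)]/2 = 11.4 m/s
Supergeostrophic (V > V_g = 9.82 m/s), as expected around a high.

11.4 m s⁻¹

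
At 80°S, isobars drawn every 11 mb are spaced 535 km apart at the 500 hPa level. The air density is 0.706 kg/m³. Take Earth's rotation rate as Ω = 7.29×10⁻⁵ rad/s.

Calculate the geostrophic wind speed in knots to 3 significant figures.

39.4 knots

Coriolis parameter at 80°S:
f = 2Ω sin φ = 2 × 7.29×10⁻⁵ × sin 80° = 1.44×10⁻⁴ s⁻¹
Pressure gradient: |∂P/∂n| = 1100 Pa / 535000 m = 2.06×10⁻³ Pa/m
Geostrophic balance (pressure-gradient force = Coriolis force):
V_g = (1/(fρ)) |∂P/∂n| = 2.06×10⁻³ / (1.44×10⁻⁴ × 0.706) = 20.3 m/s
Converting: 20.3 m/s × 1.944 = 39.4 knots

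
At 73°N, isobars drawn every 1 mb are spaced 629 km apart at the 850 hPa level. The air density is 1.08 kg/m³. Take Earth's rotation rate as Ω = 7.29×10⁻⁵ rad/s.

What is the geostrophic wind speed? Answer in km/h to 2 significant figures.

Coriolis parameter at 73°N:
f = 2Ω sin φ = 2 × 7.29×10⁻⁵ × sin 73° = 1.39×10⁻⁴ s⁻¹
Pressure gradient: |∂P/∂n| = 100 Pa / 629000 m = 1.59×10⁻⁴ Pa/m
Geostrophic balance (pressure-gradient force = Coriolis force):
V_g = (1/(fρ)) |∂P/∂n| = 1.59×10⁻⁴ / (1.39×10⁻⁴ × 1.08) = 1.06 m/s
Converting: 1.06 m/s × 3.6 = 3.8 km/h

3.8 km/h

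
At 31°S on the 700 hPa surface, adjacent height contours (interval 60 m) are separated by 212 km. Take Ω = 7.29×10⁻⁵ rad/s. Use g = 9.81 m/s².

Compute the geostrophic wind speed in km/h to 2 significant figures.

Coriolis parameter at 31°S:
f = 2Ω sin φ = 2 × 7.29×10⁻⁵ × sin 31° = 7.51×10⁻⁵ s⁻¹
Height gradient: |∂Z/∂n| = 60 m / 212000 m = 2.83×10⁻⁴
On a pressure surface, geostrophic balance gives V_g = (g/f)|∂Z/∂n|:
V_g = 9.81 × 2.83×10⁻⁴ / 7.51×10⁻⁵ = 37.0 m/s
Converting: 37.0 m/s × 3.6 = 130 km/h

130 km/h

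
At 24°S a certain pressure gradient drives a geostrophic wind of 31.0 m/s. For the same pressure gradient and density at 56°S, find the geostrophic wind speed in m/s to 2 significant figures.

15 m/s

With the same pressure gradient and density, V_g ∝ 1/f ∝ 1/sin φ.
V₂ = V₁ · sin φ₁ / sin φ₂ = 31.0 × sin 24° / sin 56°
V₂ = 31.0 × 0.4067/0.8290 = 15 m/s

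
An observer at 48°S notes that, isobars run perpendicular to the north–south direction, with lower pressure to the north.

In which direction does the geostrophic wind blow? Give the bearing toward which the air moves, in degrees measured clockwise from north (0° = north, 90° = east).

270°

The pressure-gradient force points toward the north (bearing 000°).
Geostrophic balance: in the Southern Hemisphere the Coriolis force deflects motion to the left, so the geostrophic wind blows 90° to the left of the pressure-gradient force (low pressure on the right).
Rotating 000° by 90° counterclockwise gives 270° — the wind blows toward the west.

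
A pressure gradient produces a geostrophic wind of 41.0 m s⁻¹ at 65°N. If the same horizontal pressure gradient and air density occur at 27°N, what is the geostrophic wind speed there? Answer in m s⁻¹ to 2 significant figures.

82 m s⁻¹

With the same pressure gradient and density, V_g ∝ 1/f ∝ 1/sin φ.
V₂ = V₁ · sin φ₁ / sin φ₂ = 41.0 × sin 65° / sin 27°
V₂ = 41.0 × 0.9063/0.4540 = 82 m s⁻¹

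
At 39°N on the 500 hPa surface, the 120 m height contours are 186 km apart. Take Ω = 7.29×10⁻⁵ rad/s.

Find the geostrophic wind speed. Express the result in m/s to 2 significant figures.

69 m/s

Coriolis parameter at 39°N:
f = 2Ω sin φ = 2 × 7.29×10⁻⁵ × sin 39° = 9.18×10⁻⁵ s⁻¹
Height gradient: |∂Z/∂n| = 120 m / 186000 m = 6.45×10⁻⁴
On a pressure surface, geostrophic balance gives V_g = (g/f)|∂Z/∂n|:
V_g = 9.81 × 6.45×10⁻⁴ / 9.18×10⁻⁵ = 69.0 m/s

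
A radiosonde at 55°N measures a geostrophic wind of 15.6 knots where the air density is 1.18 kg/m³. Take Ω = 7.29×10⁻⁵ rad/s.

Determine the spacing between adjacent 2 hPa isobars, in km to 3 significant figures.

177 km

Coriolis parameter at 55°N:
f = 2Ω sin φ = 2 × 7.29×10⁻⁵ × sin 55° = 1.19×10⁻⁴ s⁻¹
Wind speed in SI: 15.6 knots = 8.03 m/s
Geostrophic balance rearranged: |∂P/∂n| = f ρ V_g
|∂P/∂n| = 1.19×10⁻⁴ × 1.18 × 8.03 = 1.13×10⁻³ Pa/m
Isobar spacing: Δn = ΔP/|∂P/∂n| = 200 Pa / 1.13×10⁻³ Pa/m = 176833 m ≈ 177 km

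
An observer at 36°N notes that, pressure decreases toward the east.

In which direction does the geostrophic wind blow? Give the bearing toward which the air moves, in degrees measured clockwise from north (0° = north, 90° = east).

180°

The pressure-gradient force points toward the east (bearing 090°).
Geostrophic balance: in the Northern Hemisphere the Coriolis force deflects motion to the right, so the geostrophic wind blows 90° to the right of the pressure-gradient force (low pressure on the left).
Rotating 090° by 90° clockwise gives 180° — the wind blows toward the south.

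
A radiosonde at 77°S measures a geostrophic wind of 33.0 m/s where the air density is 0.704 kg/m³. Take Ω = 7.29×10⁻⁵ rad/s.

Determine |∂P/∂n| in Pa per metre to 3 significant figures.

3.30×10⁻³ Pa/m

Coriolis parameter at 77°S:
f = 2Ω sin φ = 2 × 7.29×10⁻⁵ × sin 77° = 1.42×10⁻⁴ s⁻¹
Geostrophic balance rearranged: |∂P/∂n| = f ρ V_g
|∂P/∂n| = 1.42×10⁻⁴ × 0.704 × 33.0 = 3.30×10⁻³ Pa/m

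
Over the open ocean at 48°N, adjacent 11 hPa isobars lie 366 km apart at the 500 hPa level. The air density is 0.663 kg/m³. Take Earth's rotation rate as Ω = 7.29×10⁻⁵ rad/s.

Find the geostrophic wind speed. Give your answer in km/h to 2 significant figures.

150 km/h

Coriolis parameter at 48°N:
f = 2Ω sin φ = 2 × 7.29×10⁻⁵ × sin 48° = 1.08×10⁻⁴ s⁻¹
Pressure gradient: |∂P/∂n| = 1100 Pa / 366000 m = 3.01×10⁻³ Pa/m
Geostrophic balance (pressure-gradient force = Coriolis force):
V_g = (1/(fρ)) |∂P/∂n| = 3.01×10⁻³ / (1.08×10⁻⁴ × 0.663) = 41.8 m/s
Converting: 41.8 m/s × 3.6 = 150 km/h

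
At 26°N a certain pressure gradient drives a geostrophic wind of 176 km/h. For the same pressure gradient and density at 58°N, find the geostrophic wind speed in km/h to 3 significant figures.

With the same pressure gradient and density, V_g ∝ 1/f ∝ 1/sin φ.
V₂ = V₁ · sin φ₁ / sin φ₂ = 176 × sin 26° / sin 58°
V₂ = 176 × 0.4384/0.8480 = 91.0 km/h

91.0 km/h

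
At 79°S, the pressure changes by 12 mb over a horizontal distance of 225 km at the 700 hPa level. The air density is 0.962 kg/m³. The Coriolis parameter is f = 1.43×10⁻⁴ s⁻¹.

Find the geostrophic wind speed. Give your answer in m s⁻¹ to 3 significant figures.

38.8 m s⁻¹

Pressure gradient: |∂P/∂n| = 1200 Pa / 225000 m = 5.33×10⁻³ Pa/m
Geostrophic balance (pressure-gradient force = Coriolis force):
V_g = (1/(fρ)) |∂P/∂n| = 5.33×10⁻³ / (1.43×10⁻⁴ × 0.962) = 38.8 m/s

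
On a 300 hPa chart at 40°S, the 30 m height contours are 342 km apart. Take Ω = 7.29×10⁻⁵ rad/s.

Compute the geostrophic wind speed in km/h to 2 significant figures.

Coriolis parameter at 40°S:
f = 2Ω sin φ = 2 × 7.29×10⁻⁵ × sin 40° = 9.37×10⁻⁵ s⁻¹
Height gradient: |∂Z/∂n| = 30 m / 342000 m = 8.77×10⁻⁵
On a pressure surface, geostrophic balance gives V_g = (g/f)|∂Z/∂n|:
V_g = 9.81 × 8.77×10⁻⁵ / 9.37×10⁻⁵ = 9.18 m/s
Converting: 9.18 m/s × 3.6 = 33 km/h

33 km/h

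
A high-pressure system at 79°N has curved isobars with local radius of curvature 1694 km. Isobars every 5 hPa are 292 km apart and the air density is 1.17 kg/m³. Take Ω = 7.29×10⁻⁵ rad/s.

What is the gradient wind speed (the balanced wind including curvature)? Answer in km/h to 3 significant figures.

Coriolis parameter at 79°N:
f = 2Ω sin φ = 2 × 7.29×10⁻⁵ × sin 79° = 1.43×10⁻⁴ s⁻¹
Pressure gradient: |∂P/∂n| = 500 Pa / 292000 m = 1.71×10⁻³ Pa/m
Geostrophic speed: V_g = |∂P/∂n|/(fρ) = 1.71×10⁻³/(1.43×10⁻⁴ × 1.17) = 10.2 m/s
Around a high, pressure-gradient force acts outward with centrifugal, so Coriolis balances both:
fV = (1/ρ)|∂P/∂n| + V²/R  →  V² − fR·V + fR·V_g = 0
With fR = 1.43×10⁻⁴ × 1694×10³ m = 242 m/s:
V = [fR − √((fR)² − 4 fR V_g)]/2 = [242 − √(242² − 4×242×10.2)]/2 = 10.7 m/s
Supergeostrophic (V > V_g = 10.2 m/s), as expected around a high.
Converting: 10.7 m/s × 3.6 = 38.5 km/h

38.5 km/h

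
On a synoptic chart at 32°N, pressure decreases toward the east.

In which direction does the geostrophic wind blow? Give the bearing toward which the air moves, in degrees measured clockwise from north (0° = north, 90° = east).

The pressure-gradient force points toward the east (bearing 090°).
Geostrophic balance: in the Northern Hemisphere the Coriolis force deflects motion to the right, so the geostrophic wind blows 90° to the right of the pressure-gradient force (low pressure on the left).
Rotating 090° by 90° clockwise gives 180° — the wind blows toward the south.

180°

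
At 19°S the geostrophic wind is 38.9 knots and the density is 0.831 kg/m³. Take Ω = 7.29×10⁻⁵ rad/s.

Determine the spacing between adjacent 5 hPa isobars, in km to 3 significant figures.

Coriolis parameter at 19°S:
f = 2Ω sin φ = 2 × 7.29×10⁻⁵ × sin 19° = 4.75×10⁻⁵ s⁻¹
Wind speed in SI: 38.9 knots = 20.0 m/s
Geostrophic balance rearranged: |∂P/∂n| = f ρ V_g
|∂P/∂n| = 4.75×10⁻⁵ × 0.831 × 20.0 = 7.89×10⁻⁴ Pa/m
Isobar spacing: Δn = ΔP/|∂P/∂n| = 500 Pa / 7.89×10⁻⁴ Pa/m = 633406 m ≈ 633 km

633 km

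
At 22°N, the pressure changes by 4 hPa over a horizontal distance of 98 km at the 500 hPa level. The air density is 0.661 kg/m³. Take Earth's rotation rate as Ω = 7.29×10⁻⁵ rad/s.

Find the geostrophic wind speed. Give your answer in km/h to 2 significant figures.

410 km/h

Coriolis parameter at 22°N:
f = 2Ω sin φ = 2 × 7.29×10⁻⁵ × sin 22° = 5.46×10⁻⁵ s⁻¹
Pressure gradient: |∂P/∂n| = 400 Pa / 98000 m = 4.08×10⁻³ Pa/m
Geostrophic balance (pressure-gradient force = Coriolis force):
V_g = (1/(fρ)) |∂P/∂n| = 4.08×10⁻³ / (5.46×10⁻⁵ × 0.661) = 113 m/s
Converting: 113 m/s × 3.6 = 410 km/h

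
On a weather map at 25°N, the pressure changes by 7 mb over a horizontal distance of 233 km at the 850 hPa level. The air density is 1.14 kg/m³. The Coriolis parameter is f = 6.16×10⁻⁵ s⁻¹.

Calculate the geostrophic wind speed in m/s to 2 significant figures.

43 m/s

Pressure gradient: |∂P/∂n| = 700 Pa / 233000 m = 3.00×10⁻³ Pa/m
Geostrophic balance (pressure-gradient force = Coriolis force):
V_g = (1/(fρ)) |∂P/∂n| = 3.00×10⁻³ / (6.16×10⁻⁵ × 1.14) = 42.8 m/s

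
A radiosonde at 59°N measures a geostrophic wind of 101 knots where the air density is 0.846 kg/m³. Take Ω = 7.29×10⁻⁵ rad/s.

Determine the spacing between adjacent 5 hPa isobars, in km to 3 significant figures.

Coriolis parameter at 59°N:
f = 2Ω sin φ = 2 × 7.29×10⁻⁵ × sin 59° = 1.25×10⁻⁴ s⁻¹
Wind speed in SI: 101 knots = 52.0 m/s
Geostrophic balance rearranged: |∂P/∂n| = f ρ V_g
|∂P/∂n| = 1.25×10⁻⁴ × 0.846 × 52.0 = 5.49×10⁻³ Pa/m
Isobar spacing: Δn = ΔP/|∂P/∂n| = 500 Pa / 5.49×10⁻³ Pa/m = 91016 m ≈ 91.0 km

91.0 km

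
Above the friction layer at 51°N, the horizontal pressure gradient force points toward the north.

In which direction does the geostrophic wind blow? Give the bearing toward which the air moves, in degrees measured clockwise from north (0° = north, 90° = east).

090°

The pressure-gradient force points toward the north (bearing 000°).
Geostrophic balance: in the Northern Hemisphere the Coriolis force deflects motion to the right, so the geostrophic wind blows 90° to the right of the pressure-gradient force (low pressure on the left).
Rotating 000° by 90° clockwise gives 090° — the wind blows toward the east.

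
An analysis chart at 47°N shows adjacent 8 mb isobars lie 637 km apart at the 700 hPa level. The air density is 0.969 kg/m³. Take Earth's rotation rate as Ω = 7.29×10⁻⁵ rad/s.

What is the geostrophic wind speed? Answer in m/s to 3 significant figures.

12.2 m/s

Coriolis parameter at 47°N:
f = 2Ω sin φ = 2 × 7.29×10⁻⁵ × sin 47° = 1.07×10⁻⁴ s⁻¹
Pressure gradient: |∂P/∂n| = 800 Pa / 637000 m = 1.26×10⁻³ Pa/m
Geostrophic balance (pressure-gradient force = Coriolis force):
V_g = (1/(fρ)) |∂P/∂n| = 1.26×10⁻³ / (1.07×10⁻⁴ × 0.969) = 12.2 m/s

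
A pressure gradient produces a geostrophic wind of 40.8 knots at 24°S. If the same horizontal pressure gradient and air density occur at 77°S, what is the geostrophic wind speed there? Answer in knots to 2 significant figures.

With the same pressure gradient and density, V_g ∝ 1/f ∝ 1/sin φ.
V₂ = V₁ · sin φ₁ / sin φ₂ = 40.8 × sin 24° / sin 77°
V₂ = 40.8 × 0.4067/0.9744 = 17 knots

17 knots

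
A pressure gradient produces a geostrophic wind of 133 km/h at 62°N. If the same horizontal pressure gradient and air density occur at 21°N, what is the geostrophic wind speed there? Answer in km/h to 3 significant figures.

328 km/h

With the same pressure gradient and density, V_g ∝ 1/f ∝ 1/sin φ.
V₂ = V₁ · sin φ₁ / sin φ₂ = 133 × sin 62° / sin 21°
V₂ = 133 × 0.8829/0.3584 = 328 km/h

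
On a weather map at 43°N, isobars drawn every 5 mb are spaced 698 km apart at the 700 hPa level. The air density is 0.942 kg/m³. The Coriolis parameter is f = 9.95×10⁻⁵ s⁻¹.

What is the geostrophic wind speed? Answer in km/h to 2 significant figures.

28 km/h

Pressure gradient: |∂P/∂n| = 500 Pa / 698000 m = 7.16×10⁻⁴ Pa/m
Geostrophic balance (pressure-gradient force = Coriolis force):
V_g = (1/(fρ)) |∂P/∂n| = 7.16×10⁻⁴ / (9.95×10⁻⁵ × 0.942) = 7.64 m/s
Converting: 7.64 m/s × 3.6 = 28 km/h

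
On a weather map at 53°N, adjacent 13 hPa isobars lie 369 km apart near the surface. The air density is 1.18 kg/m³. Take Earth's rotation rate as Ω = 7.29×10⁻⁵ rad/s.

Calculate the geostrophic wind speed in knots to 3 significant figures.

49.8 knots

Coriolis parameter at 53°N:
f = 2Ω sin φ = 2 × 7.29×10⁻⁵ × sin 53° = 1.16×10⁻⁴ s⁻¹
Pressure gradient: |∂P/∂n| = 1300 Pa / 369000 m = 3.52×10⁻³ Pa/m
Geostrophic balance (pressure-gradient force = Coriolis force):
V_g = (1/(fρ)) |∂P/∂n| = 3.52×10⁻³ / (1.16×10⁻⁴ × 1.18) = 25.6 m/s
Converting: 25.6 m/s × 1.944 = 49.8 knots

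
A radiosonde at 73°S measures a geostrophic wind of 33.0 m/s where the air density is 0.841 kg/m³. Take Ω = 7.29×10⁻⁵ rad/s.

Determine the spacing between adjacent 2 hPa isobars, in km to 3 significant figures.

Coriolis parameter at 73°S:
f = 2Ω sin φ = 2 × 7.29×10⁻⁵ × sin 73° = 1.39×10⁻⁴ s⁻¹
Geostrophic balance rearranged: |∂P/∂n| = f ρ V_g
|∂P/∂n| = 1.39×10⁻⁴ × 0.841 × 33.0 = 3.87×10⁻³ Pa/m
Isobar spacing: Δn = ΔP/|∂P/∂n| = 200 Pa / 3.87×10⁻³ Pa/m = 51685 m ≈ 51.7 km

51.7 km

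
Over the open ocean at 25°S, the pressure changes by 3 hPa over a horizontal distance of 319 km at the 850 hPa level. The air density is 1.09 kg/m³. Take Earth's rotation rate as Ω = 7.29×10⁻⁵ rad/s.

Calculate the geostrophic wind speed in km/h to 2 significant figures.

50 km/h

Coriolis parameter at 25°S:
f = 2Ω sin φ = 2 × 7.29×10⁻⁵ × sin 25° = 6.16×10⁻⁵ s⁻¹
Pressure gradient: |∂P/∂n| = 300 Pa / 319000 m = 9.40×10⁻⁴ Pa/m
Geostrophic balance (pressure-gradient force = Coriolis force):
V_g = (1/(fρ)) |∂P/∂n| = 9.40×10⁻⁴ / (6.16×10⁻⁵ × 1.09) = 14.0 m/s
Converting: 14.0 m/s × 3.6 = 50 km/h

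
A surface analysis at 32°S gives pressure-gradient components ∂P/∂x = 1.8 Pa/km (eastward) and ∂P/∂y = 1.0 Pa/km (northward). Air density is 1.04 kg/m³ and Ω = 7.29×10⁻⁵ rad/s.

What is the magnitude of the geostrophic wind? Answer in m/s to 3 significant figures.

25.6 m/s

Coriolis parameter at 32°S:
f = 2Ω sin φ = 2 × 7.29×10⁻⁵ × sin 32° = 7.73×10⁻⁵ s⁻¹
In the Southern Hemisphere f is negative: f = −7.73×10⁻⁵ s⁻¹.
Component geostrophic relations (x east, y north):
u_g = −(1/(fρ)) ∂P/∂y,  v_g = (1/(fρ)) ∂P/∂x
u_g = −(1.0×10⁻³)/(−7.73×10⁻⁵ × 1.04) = 12.4 m/s;  v_g = (1.8×10⁻³)/(−7.73×10⁻⁵ × 1.04) = −22.4 m/s
|V_g| = √(u_g² + v_g²) = 25.6 m/s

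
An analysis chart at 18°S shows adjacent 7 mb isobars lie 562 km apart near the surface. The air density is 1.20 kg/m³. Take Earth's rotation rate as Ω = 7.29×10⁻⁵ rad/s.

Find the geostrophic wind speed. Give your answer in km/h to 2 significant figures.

83 km/h

Coriolis parameter at 18°S:
f = 2Ω sin φ = 2 × 7.29×10⁻⁵ × sin 18° = 4.51×10⁻⁵ s⁻¹
Pressure gradient: |∂P/∂n| = 700 Pa / 562000 m = 1.25×10⁻³ Pa/m
Geostrophic balance (pressure-gradient force = Coriolis force):
V_g = (1/(fρ)) |∂P/∂n| = 1.25×10⁻³ / (4.51×10⁻⁵ × 1.20) = 23.0 m/s
Converting: 23.0 m/s × 3.6 = 83 km/h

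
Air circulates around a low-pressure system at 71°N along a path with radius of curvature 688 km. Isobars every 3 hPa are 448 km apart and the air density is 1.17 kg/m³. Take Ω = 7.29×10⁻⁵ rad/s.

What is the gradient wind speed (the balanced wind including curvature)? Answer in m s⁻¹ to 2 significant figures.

Coriolis parameter at 71°N:
f = 2Ω sin φ = 2 × 7.29×10⁻⁵ × sin 71° = 1.38×10⁻⁴ s⁻¹
Pressure gradient: |∂P/∂n| = 300 Pa / 448000 m = 6.70×10⁻⁴ Pa/m
Geostrophic speed: V_g = |∂P/∂n|/(fρ) = 6.70×10⁻⁴/(1.38×10⁻⁴ × 1.17) = 4.15 m/s
Around a low, centrifugal force acts outward with Coriolis, so pressure-gradient force balances both:
(1/ρ)|∂P/∂n| = fV + V²/R  →  V² + fR·V − fR·V_g = 0
With fR = 1.38×10⁻⁴ × 688×10³ m = 94.8 m/s:
V = [−fR + √((fR)² + 4 fR V_g)]/2 = [−94.8 + √(94.8² + 4×94.8×4.15)]/2 = 3.98 m/s
Subgeostrophic (V < V_g = 4.15 m/s), as expected around a low.

4.0 m s⁻¹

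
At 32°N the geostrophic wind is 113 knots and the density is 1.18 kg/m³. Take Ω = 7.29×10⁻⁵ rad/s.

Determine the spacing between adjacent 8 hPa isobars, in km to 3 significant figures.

Coriolis parameter at 32°N:
f = 2Ω sin φ = 2 × 7.29×10⁻⁵ × sin 32° = 7.73×10⁻⁵ s⁻¹
Wind speed in SI: 113 knots = 58.1 m/s
Geostrophic balance rearranged: |∂P/∂n| = f ρ V_g
|∂P/∂n| = 7.73×10⁻⁵ × 1.18 × 58.1 = 5.30×10⁻³ Pa/m
Isobar spacing: Δn = ΔP/|∂P/∂n| = 800 Pa / 5.30×10⁻³ Pa/m = 150947 m ≈ 151 km

151 km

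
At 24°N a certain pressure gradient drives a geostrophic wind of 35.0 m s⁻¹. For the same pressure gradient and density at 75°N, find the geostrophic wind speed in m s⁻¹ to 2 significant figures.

With the same pressure gradient and density, V_g ∝ 1/f ∝ 1/sin φ.
V₂ = V₁ · sin φ₁ / sin φ₂ = 35.0 × sin 24° / sin 75°
V₂ = 35.0 × 0.4067/0.9659 = 15 m s⁻¹

15 m s⁻¹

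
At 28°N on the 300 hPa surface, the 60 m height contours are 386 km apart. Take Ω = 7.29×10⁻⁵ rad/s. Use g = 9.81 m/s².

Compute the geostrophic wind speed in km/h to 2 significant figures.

Coriolis parameter at 28°N:
f = 2Ω sin φ = 2 × 7.29×10⁻⁵ × sin 28° = 6.84×10⁻⁵ s⁻¹
Height gradient: |∂Z/∂n| = 60 m / 386000 m = 1.55×10⁻⁴
On a pressure surface, geostrophic balance gives V_g = (g/f)|∂Z/∂n|:
V_g = 9.81 × 1.55×10⁻⁴ / 6.84×10⁻⁵ = 22.3 m/s
Converting: 22.3 m/s × 3.6 = 80 km/h

80 km/h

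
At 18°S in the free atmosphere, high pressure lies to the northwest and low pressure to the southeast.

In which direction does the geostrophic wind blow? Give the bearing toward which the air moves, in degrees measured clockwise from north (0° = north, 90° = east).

The pressure-gradient force points toward the southeast (bearing 135°).
Geostrophic balance: in the Southern Hemisphere the Coriolis force deflects motion to the left, so the geostrophic wind blows 90° to the left of the pressure-gradient force (low pressure on the right).
Rotating 135° by 90° counterclockwise gives 045° — the wind blows toward the northeast.

045°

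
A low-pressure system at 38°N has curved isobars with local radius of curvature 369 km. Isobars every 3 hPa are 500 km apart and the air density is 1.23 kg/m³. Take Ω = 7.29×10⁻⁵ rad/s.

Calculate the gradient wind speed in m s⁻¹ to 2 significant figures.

Coriolis parameter at 38°N:
f = 2Ω sin φ = 2 × 7.29×10⁻⁵ × sin 38° = 8.98×10⁻⁵ s⁻¹
Pressure gradient: |∂P/∂n| = 300 Pa / 500000 m = 6.00×10⁻⁴ Pa/m
Geostrophic speed: V_g = |∂P/∂n|/(fρ) = 6.00×10⁻⁴/(8.98×10⁻⁵ × 1.23) = 5.43 m/s
Around a low, centrifugal force acts outward with Coriolis, so pressure-gradient force balances both:
(1/ρ)|∂P/∂n| = fV + V²/R  →  V² + fR·V − fR·V_g = 0
With fR = 8.98×10⁻⁵ × 369×10³ m = 33.1 m/s:
V = [−fR + √((fR)² + 4 fR V_g)]/2 = [−33.1 + √(33.1² + 4×33.1×5.43)]/2 = 4.75 m/s
Subgeostrophic (V < V_g = 5.43 m/s), as expected around a low.

4.8 m s⁻¹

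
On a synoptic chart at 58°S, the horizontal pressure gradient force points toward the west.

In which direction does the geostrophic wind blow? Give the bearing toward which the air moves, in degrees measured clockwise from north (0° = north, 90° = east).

180°

The pressure-gradient force points toward the west (bearing 270°).
Geostrophic balance: in the Southern Hemisphere the Coriolis force deflects motion to the left, so the geostrophic wind blows 90° to the left of the pressure-gradient force (low pressure on the right).
Rotating 270° by 90° counterclockwise gives 180° — the wind blows toward the south.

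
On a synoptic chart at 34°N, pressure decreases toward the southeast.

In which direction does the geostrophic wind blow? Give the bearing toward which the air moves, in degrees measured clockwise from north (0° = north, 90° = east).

225°

The pressure-gradient force points toward the southeast (bearing 135°).
Geostrophic balance: in the Northern Hemisphere the Coriolis force deflects motion to the right, so the geostrophic wind blows 90° to the right of the pressure-gradient force (low pressure on the left).
Rotating 135° by 90° clockwise gives 225° — the wind blows toward the southwest.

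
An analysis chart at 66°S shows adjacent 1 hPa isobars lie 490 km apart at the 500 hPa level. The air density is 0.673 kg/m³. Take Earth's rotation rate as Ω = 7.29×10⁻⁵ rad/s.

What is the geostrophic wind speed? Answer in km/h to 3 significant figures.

Coriolis parameter at 66°S:
f = 2Ω sin φ = 2 × 7.29×10⁻⁵ × sin 66° = 1.33×10⁻⁴ s⁻¹
Pressure gradient: |∂P/∂n| = 100 Pa / 490000 m = 2.04×10⁻⁴ Pa/m
Geostrophic balance (pressure-gradient force = Coriolis force):
V_g = (1/(fρ)) |∂P/∂n| = 2.04×10⁻⁴ / (1.33×10⁻⁴ × 0.673) = 2.28 m/s
Converting: 2.28 m/s × 3.6 = 8.20 km/h

8.20 km/h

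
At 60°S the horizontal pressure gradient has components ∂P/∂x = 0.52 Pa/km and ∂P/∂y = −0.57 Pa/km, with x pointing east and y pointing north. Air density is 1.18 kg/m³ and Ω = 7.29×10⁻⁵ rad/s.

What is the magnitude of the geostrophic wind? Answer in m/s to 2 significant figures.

Coriolis parameter at 60°S:
f = 2Ω sin φ = 2 × 7.29×10⁻⁵ × sin 60° = 1.26×10⁻⁴ s⁻¹
In the Southern Hemisphere f is negative: f = −1.26×10⁻⁴ s⁻¹.
Component geostrophic relations (x east, y north):
u_g = −(1/(fρ)) ∂P/∂y,  v_g = (1/(fρ)) ∂P/∂x
u_g = −(−0.57×10⁻³)/(−1.26×10⁻⁴ × 1.18) = −3.83 m/s;  v_g = (0.52×10⁻³)/(−1.26×10⁻⁴ × 1.18) = −3.49 m/s
|V_g| = √(u_g² + v_g²) = 5.18 m/s

5.2 m/s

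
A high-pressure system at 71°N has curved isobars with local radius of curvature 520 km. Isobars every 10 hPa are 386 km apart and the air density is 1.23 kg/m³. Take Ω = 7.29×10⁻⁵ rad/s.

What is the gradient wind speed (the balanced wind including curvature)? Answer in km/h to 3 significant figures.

Coriolis parameter at 71°N:
f = 2Ω sin φ = 2 × 7.29×10⁻⁵ × sin 71° = 1.38×10⁻⁴ s⁻¹
Pressure gradient: |∂P/∂n| = 1000 Pa / 386000 m = 2.59×10⁻³ Pa/m
Geostrophic speed: V_g = |∂P/∂n|/(fρ) = 2.59×10⁻³/(1.38×10⁻⁴ × 1.23) = 15.3 m/s
Around a high, pressure-gradient force acts outward with centrifugal, so Coriolis balances both:
fV = (1/ρ)|∂P/∂n| + V²/R  →  V² − fR·V + fR·V_g = 0
With fR = 1.38×10⁻⁴ × 520×10³ m = 71.7 m/s:
V = [fR − √((fR)² − 4 fR V_g)]/2 = [71.7 − √(71.7² − 4×71.7×15.3)]/2 = 22.1 m/s
Supergeostrophic (V > V_g = 15.3 m/s), as expected around a high.
Converting: 22.1 m/s × 3.6 = 79.5 km/h

79.5 km/h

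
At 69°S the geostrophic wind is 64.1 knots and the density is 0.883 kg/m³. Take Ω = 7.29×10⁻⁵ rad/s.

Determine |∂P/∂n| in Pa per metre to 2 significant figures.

Coriolis parameter at 69°S:
f = 2Ω sin φ = 2 × 7.29×10⁻⁵ × sin 69° = 1.36×10⁻⁴ s⁻¹
Wind speed in SI: 64.1 knots = 33.0 m/s
Geostrophic balance rearranged: |∂P/∂n| = f ρ V_g
|∂P/∂n| = 1.36×10⁻⁴ × 0.883 × 33.0 = 3.96×10⁻³ Pa/m

4.0×10⁻³ Pa/m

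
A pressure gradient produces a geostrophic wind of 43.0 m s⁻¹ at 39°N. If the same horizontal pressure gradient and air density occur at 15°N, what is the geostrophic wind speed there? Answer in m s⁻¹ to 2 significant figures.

100 m s⁻¹

With the same pressure gradient and density, V_g ∝ 1/f ∝ 1/sin φ.
V₂ = V₁ · sin φ₁ / sin φ₂ = 43.0 × sin 39° / sin 15°
V₂ = 43.0 × 0.6293/0.2588 = 100 m s⁻¹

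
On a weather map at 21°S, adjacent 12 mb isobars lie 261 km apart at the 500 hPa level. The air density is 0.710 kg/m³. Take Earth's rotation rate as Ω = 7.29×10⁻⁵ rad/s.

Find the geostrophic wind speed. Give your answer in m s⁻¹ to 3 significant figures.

Coriolis parameter at 21°S:
f = 2Ω sin φ = 2 × 7.29×10⁻⁵ × sin 21° = 5.23×10⁻⁵ s⁻¹
Pressure gradient: |∂P/∂n| = 1200 Pa / 261000 m = 4.60×10⁻³ Pa/m
Geostrophic balance (pressure-gradient force = Coriolis force):
V_g = (1/(fρ)) |∂P/∂n| = 4.60×10⁻³ / (5.23×10⁻⁵ × 0.710) = 124 m/s

124 m s⁻¹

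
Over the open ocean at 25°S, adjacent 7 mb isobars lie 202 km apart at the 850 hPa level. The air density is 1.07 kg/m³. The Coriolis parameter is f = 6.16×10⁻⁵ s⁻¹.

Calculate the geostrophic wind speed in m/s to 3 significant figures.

52.6 m/s

Pressure gradient: |∂P/∂n| = 700 Pa / 202000 m = 3.47×10⁻³ Pa/m
Geostrophic balance (pressure-gradient force = Coriolis force):
V_g = (1/(fρ)) |∂P/∂n| = 3.47×10⁻³ / (6.16×10⁻⁵ × 1.07) = 52.6 m/s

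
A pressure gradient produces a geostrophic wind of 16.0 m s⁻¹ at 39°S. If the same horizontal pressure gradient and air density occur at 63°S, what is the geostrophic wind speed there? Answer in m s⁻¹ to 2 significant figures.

11 m s⁻¹

With the same pressure gradient and density, V_g ∝ 1/f ∝ 1/sin φ.
V₂ = V₁ · sin φ₁ / sin φ₂ = 16.0 × sin 39° / sin 63°
V₂ = 16.0 × 0.6293/0.8910 = 11 m s⁻¹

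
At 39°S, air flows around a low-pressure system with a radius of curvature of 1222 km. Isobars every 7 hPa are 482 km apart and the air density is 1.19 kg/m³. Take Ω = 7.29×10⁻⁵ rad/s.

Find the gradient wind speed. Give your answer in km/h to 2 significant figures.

Coriolis parameter at 39°S:
f = 2Ω sin φ = 2 × 7.29×10⁻⁵ × sin 39° = 9.18×10⁻⁵ s⁻¹
Pressure gradient: |∂P/∂n| = 700 Pa / 482000 m = 1.45×10⁻³ Pa/m
Geostrophic speed: V_g = |∂P/∂n|/(fρ) = 1.45×10⁻³/(9.18×10⁻⁵ × 1.19) = 13.3 m/s
Around a low, centrifugal force acts outward with Coriolis, so pressure-gradient force balances both:
(1/ρ)|∂P/∂n| = fV + V²/R  →  V² + fR·V − fR·V_g = 0
With fR = 9.18×10⁻⁵ × 1222×10³ m = 112 m/s:
V = [−fR + √((fR)² + 4 fR V_g)]/2 = [−112 + √(112² + 4×112×13.3)]/2 = 12 m/s
Subgeostrophic (V < V_g = 13.3 m/s), as expected around a low.
Converting: 12 m/s × 3.6 = 43 km/h

43 km/h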